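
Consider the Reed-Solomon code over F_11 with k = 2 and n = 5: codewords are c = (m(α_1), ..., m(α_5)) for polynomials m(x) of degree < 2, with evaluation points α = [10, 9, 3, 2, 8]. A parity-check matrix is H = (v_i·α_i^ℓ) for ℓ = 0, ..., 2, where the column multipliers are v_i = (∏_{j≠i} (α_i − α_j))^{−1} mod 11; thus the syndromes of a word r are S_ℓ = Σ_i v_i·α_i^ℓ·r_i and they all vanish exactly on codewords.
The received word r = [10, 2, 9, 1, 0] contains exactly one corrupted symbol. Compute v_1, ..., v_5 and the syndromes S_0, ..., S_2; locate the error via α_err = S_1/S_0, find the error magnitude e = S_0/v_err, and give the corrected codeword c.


S = (10, 3, 2), error at position 5, error magnitude e = 6, c = [10, 2, 9, 1, 5].

Step 1: column multipliers v_i = (∏_{j≠i}(α_i − α_j))^{−1} mod 11.
  i = 1 (α = 10): (10−9)(10−3)(10−2)(10−8) = 1·7·8·2 = 112 ≡ 2, so v_1 = 2^{−1} = 6 (mod 11).
  i = 2 (α = 9): (9−10)(9−3)(9−2)(9−8) = (−1)·6·7·1 = −42 ≡ 2, so v_2 = 2^{−1} = 6 (mod 11).
  i = 3 (α = 3): (3−10)(3−9)(3−2)(3−8) = (−7)·(−6)·1·(−5) = −210 ≡ 10, so v_3 = 10^{−1} = 10 (mod 11).
  i = 4 (α = 2): (2−10)(2−9)(2−3)(2−8) = (−8)·(−7)·(−1)·(−6) = 336 ≡ 6, so v_4 = 6^{−1} = 2 (mod 11).
  i = 5 (α = 8): (8−10)(8−9)(8−3)(8−2) = (−2)·(−1)·5·6 = 60 ≡ 5, so v_5 = 5^{−1} = 9 (mod 11).
  v = [6, 6, 10, 2, 9].
Step 2: syndromes of r = [10, 2, 9, 1, 0] (all sums mod 11).
  S_0 = Σ v_i r_i = 6·10 + 6·2 + 10·9 + 2·1 + 9·0 = 164 ≡ 10.
  S_1 = Σ v_i α_i r_i = 6·10·10 + 6·9·2 + 10·3·9 + 2·2·1 + 9·8·0 = 982 ≡ 3.
  α_i^2 mod 11 = [1, 4, 9, 4, 9].
  S_2 = Σ v_i α_i^2 r_i = 6·1·10 + 6·4·2 + 10·9·9 + 2·4·1 + 9·9·0 = 926 ≡ 2.
  S = (10, 3, 2) ≠ 0, so r is not a codeword (an error is present).
Step 3: locate the error. For a single error e at position i, S_ℓ = v_i·e·α_i^ℓ, so α_err = S_1/S_0.
  S_0^{−1} = 10^{−1} = 10 (mod 11), so α_err = 3·10 = 30 ≡ 8 = α_5. Error position i = 5.
  Consistency check: S_2/S_1 = 2·4 = 8 ≡ 8 = α_err ✓ (single-error assumption holds).
Step 4: error magnitude e = S_0/v_5 = S_0·∏_{j≠5}(α_5 − α_j) = 10·5 = 50 ≡ 6 (mod 11).
Step 5: correct position 5: c_5 = r_5 − e = 0 − 6 ≡ 5 (mod 11). Hence c = [10, 2, 9, 1, 5].
  Check: interpolating c through the α_i gives m(x) = 7 + 8·x (degree < 2) with m(α_i) = c_i for every i, so c is indeed a codeword.


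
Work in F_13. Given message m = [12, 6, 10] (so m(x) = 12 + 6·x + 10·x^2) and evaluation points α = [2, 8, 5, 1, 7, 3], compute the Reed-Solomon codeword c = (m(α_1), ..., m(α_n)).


c = [12, 11, 6, 2, 11, 3]

Message polynomial: m(x) = 12 + 6·x + 10·x^2 (mod 13).
For each evaluation point α_i, compute m(α_i) mod 13:
  α_1 = 2: Horner steps 10 → 0 → 12, so m(2) = 12.
  α_2 = 8: Horner steps 10 → 8 → 11, so m(8) = 11.
  α_3 = 5: Horner steps 10 → 4 → 6, so m(5) = 6.
  α_4 = 1: Horner steps 10 → 3 → 2, so m(1) = 2.
  α_5 = 7: Horner steps 10 → 11 → 11, so m(7) = 11.
  α_6 = 3: Horner steps 10 → 10 → 3, so m(3) = 3.
Codeword c = [12, 11, 6, 2, 11, 3] ∈ F_13^6.


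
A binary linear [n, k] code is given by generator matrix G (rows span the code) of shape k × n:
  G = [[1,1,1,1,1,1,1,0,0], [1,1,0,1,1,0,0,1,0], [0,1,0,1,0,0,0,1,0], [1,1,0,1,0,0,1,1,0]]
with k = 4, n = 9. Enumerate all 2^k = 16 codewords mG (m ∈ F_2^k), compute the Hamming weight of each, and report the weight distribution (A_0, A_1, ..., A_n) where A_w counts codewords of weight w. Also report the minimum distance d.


Weight distribution: A_0 = 1, A_2 = 3, A_3 = 1, A_4 = 3, A_5 = 6, A_6 = 1, A_7 = 1. Minimum distance d = 2.

Enumerate all 2^4 = 16 messages m ∈ F_2^4.
For each, compute codeword c = mG in F_2^9, then tally its weight.
  m = 0000 → c = 000000000, weight = 0.
  m = 1000 → c = 111111100, weight = 7.
  m = 0100 → c = 110110010, weight = 5.
  m = 1100 → c = 001001110, weight = 4.
  m = 0010 → c = 010100010, weight = 3.
  m = 1010 → c = 101011110, weight = 6.
  m = 0110 → c = 100010000, weight = 2.
  m = 1110 → c = 011101100, weight = 5.
  m = 0001 → c = 110100110, weight = 5.
  m = 1001 → c = 001011010, weight = 4.
  m = 0101 → c = 000010100, weight = 2.
  m = 1101 → c = 111101000, weight = 5.
  m = 0011 → c = 100000100, weight = 2.
  m = 1011 → c = 011111000, weight = 5.
  m = 0111 → c = 010110110, weight = 5.
  m = 1111 → c = 101001010, weight = 4.
Tally weights:
  weight 0: 1 codewords.
  weight 2: 3 codewords.
  weight 3: 1 codewords.
  weight 4: 3 codewords.
  weight 5: 6 codewords.
  weight 6: 1 codewords.
  weight 7: 1 codewords.
Minimum distance d = smallest w > 0 with A_w > 0 = 2.
Sanity: Σ A_w = 16 = 2^4 = 16 ✓.


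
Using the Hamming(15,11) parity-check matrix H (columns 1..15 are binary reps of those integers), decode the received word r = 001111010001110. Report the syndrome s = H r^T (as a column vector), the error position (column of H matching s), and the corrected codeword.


s = (0, 0, 1, 1)^T, error position = 3, corrected codeword c = 000111010001110

Compute s = H r^T mod 2 one row at a time:
  s_1 = 1 + 0 + 0 + 0 + 1 + 1 + 1 + 0 = 4 ≡ 0 (mod 2).
  s_2 = 1 + 1 + 1 + 0 + 1 + 1 + 1 + 0 = 6 ≡ 0 (mod 2).
  s_3 = 0 + 1 + 1 + 0 + 0 + 0 + 1 + 0 = 3 ≡ 1 (mod 2).
  s_4 = 0 + 1 + 1 + 0 + 0 + 0 + 1 + 0 = 3 ≡ 1 (mod 2).
s = (0, 0, 1, 1)^T — this equals column 3 of H (binary 0011), so error is at position 3.
Correct: flip bit 3 of r = 001111010001110 to get c = 000111010001110.


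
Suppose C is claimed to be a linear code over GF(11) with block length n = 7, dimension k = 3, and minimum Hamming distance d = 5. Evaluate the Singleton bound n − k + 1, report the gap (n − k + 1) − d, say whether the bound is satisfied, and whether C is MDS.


Singleton RHS = n − k + 1 = 5, slack = 0, bound satisfied, MDS.

Singleton bound: d ≤ n − k + 1.
Here n = 7, k = 3, so n − k + 1 = 5.
Given d = 5, check d ≤ 5: YES.
Slack = (n − k + 1) − d = 0.
The code is MDS (slack = 0).
Description: the claimed parameters are [7, 3, 5]_11; such a code would be MDS (meets Singleton bound).


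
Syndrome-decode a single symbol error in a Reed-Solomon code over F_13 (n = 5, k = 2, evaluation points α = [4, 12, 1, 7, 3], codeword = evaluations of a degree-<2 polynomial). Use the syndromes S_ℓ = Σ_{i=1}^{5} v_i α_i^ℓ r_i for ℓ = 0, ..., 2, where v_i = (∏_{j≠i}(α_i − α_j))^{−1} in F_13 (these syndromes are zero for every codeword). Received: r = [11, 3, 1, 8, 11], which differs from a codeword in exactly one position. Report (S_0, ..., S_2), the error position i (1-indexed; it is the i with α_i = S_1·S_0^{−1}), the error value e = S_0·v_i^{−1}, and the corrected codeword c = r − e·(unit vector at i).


S = (2, 6, 5), error at position 5, error magnitude e = 12, c = [11, 3, 1, 8, 12].

Step 1: column multipliers v_i = (∏_{j≠i}(α_i − α_j))^{−1} mod 13.
  i = 1 (α = 4): (4−12)(4−1)(4−7)(4−3) = (−8)·3·(−3)·1 = 72 ≡ 7, so v_1 = 7^{−1} = 2 (mod 13).
  i = 2 (α = 12): (12−4)(12−1)(12−7)(12−3) = 8·11·5·9 = 3960 ≡ 8, so v_2 = 8^{−1} = 5 (mod 13).
  i = 3 (α = 1): (1−4)(1−12)(1−7)(1−3) = (−3)·(−11)·(−6)·(−2) = 396 ≡ 6, so v_3 = 6^{−1} = 11 (mod 13).
  i = 4 (α = 7): (7−4)(7−12)(7−1)(7−3) = 3·(−5)·6·4 = −360 ≡ 4, so v_4 = 4^{−1} = 10 (mod 13).
  i = 5 (α = 3): (3−4)(3−12)(3−1)(3−7) = (−1)·(−9)·2·(−4) = −72 ≡ 6, so v_5 = 6^{−1} = 11 (mod 13).
  v = [2, 5, 11, 10, 11].
Step 2: syndromes of r = [11, 3, 1, 8, 11] (all sums mod 13).
  S_0 = Σ v_i r_i = 2·11 + 5·3 + 11·1 + 10·8 + 11·11 = 249 ≡ 2.
  S_1 = Σ v_i α_i r_i = 2·4·11 + 5·12·3 + 11·1·1 + 10·7·8 + 11·3·11 = 1202 ≡ 6.
  α_i^2 mod 13 = [3, 1, 1, 10, 9].
  S_2 = Σ v_i α_i^2 r_i = 2·3·11 + 5·1·3 + 11·1·1 + 10·10·8 + 11·9·11 = 1981 ≡ 5.
  S = (2, 6, 5) ≠ 0, so r is not a codeword (an error is present).
Step 3: locate the error. For a single error e at position i, S_ℓ = v_i·e·α_i^ℓ, so α_err = S_1/S_0.
  S_0^{−1} = 2^{−1} = 7 (mod 13), so α_err = 6·7 = 42 ≡ 3 = α_5. Error position i = 5.
  Consistency check: S_2/S_1 = 5·11 = 55 ≡ 3 = α_err ✓ (single-error assumption holds).
Step 4: error magnitude e = S_0/v_5 = S_0·∏_{j≠5}(α_5 − α_j) = 2·6 = 12 ≡ 12 (mod 13).
Step 5: correct position 5: c_5 = r_5 − e = 11 − 12 ≡ 12 (mod 13). Hence c = [11, 3, 1, 8, 12].
  Check: interpolating c through the α_i gives m(x) = 2 + 12·x (degree < 2) with m(α_i) = c_i for every i, so c is indeed a codeword.


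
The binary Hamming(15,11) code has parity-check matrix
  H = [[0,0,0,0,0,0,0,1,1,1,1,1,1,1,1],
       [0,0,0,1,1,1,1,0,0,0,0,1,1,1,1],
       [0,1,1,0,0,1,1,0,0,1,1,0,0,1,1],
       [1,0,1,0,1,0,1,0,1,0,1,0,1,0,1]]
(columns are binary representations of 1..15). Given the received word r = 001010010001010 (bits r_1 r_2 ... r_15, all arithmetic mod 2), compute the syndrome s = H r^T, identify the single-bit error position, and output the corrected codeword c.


s = (1, 1, 0, 0)^T, error position = 12, corrected codeword c = 001010010000010

Compute s = H r^T mod 2 one row at a time:
  s_1 = 1 + 0 + 0 + 0 + 1 + 0 + 1 + 0 = 3 ≡ 1 (mod 2).
  s_2 = 0 + 1 + 0 + 0 + 1 + 0 + 1 + 0 = 3 ≡ 1 (mod 2).
  s_3 = 0 + 1 + 0 + 0 + 0 + 0 + 1 + 0 = 2 ≡ 0 (mod 2).
  s_4 = 0 + 1 + 1 + 0 + 0 + 0 + 0 + 0 = 2 ≡ 0 (mod 2).
s = (1, 1, 0, 0)^T — this equals column 12 of H (binary 1100), so error is at position 12.
Correct: flip bit 12 of r = 001010010001010 to get c = 001010010000010.


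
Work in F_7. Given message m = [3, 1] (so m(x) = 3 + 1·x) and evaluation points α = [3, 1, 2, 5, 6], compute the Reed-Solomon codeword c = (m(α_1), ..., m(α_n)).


c = [6, 4, 5, 1, 2]

Message polynomial: m(x) = 3 + 1·x (mod 7).
For each evaluation point α_i, compute m(α_i) mod 7:
  α_1 = 3: Horner steps 1 → 6, so m(3) = 6.
  α_2 = 1: Horner steps 1 → 4, so m(1) = 4.
  α_3 = 2: Horner steps 1 → 5, so m(2) = 5.
  α_4 = 5: Horner steps 1 → 1, so m(5) = 1.
  α_5 = 6: Horner steps 1 → 2, so m(6) = 2.
Codeword c = [6, 4, 5, 1, 2] ∈ F_7^5.


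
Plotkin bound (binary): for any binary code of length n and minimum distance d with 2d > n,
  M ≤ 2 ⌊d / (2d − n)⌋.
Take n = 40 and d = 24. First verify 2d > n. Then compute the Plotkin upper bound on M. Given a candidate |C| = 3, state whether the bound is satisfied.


Plotkin bound M ≤ 6; given |C| = 3 ≤ bound (satisfied).

Check applicability: 2d = 48, n = 40.
2d − n = 8 > 0, so Plotkin applies.
Compute d/(2d−n) = 24/8 ≈ 3.0000.
⌊d/(2d−n)⌋ = 3.
Plotkin bound: M ≤ 2·3 = 6.
Given |C| = 3, check: satisfied.
This |C| is below the Plotkin bound.


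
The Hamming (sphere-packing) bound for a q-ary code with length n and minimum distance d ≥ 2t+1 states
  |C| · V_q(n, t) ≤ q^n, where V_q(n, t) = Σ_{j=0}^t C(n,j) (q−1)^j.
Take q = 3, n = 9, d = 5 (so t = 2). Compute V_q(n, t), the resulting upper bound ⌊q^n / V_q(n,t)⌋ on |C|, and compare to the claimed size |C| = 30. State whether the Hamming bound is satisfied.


V_q(n, t) = 163, q^n = 19683, Hamming bound = 120, |C| = 30 ≤ bound (satisfied).

Step 1: Compute V_q(n, t) = Σ_{j=0}^2 C(n, j) (q−1)^j.
  j = 0: C(9,0)·(2)^0 = 1·1 = 1.
  j = 1: C(9,1)·(2)^1 = 9·2 = 18.
  j = 2: C(9,2)·(2)^2 = 36·4 = 144.
  V_q(n, t) = 1 + 18 + 144 = 163.
Step 2: q^n = 3^9 = 19683.
Step 3: Hamming bound ⌊q^n / V_q(n,t)⌋ = ⌊19683/163⌋ = 120.
Step 4: Compare |C| = 30 to 120: satisfied.
The claimed |C| lies below the Hamming bound.


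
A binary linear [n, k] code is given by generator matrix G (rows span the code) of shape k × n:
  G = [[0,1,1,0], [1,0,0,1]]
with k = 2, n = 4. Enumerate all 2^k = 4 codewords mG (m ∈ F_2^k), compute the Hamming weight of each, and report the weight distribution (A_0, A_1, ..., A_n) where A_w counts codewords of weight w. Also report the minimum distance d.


Weight distribution: A_0 = 1, A_2 = 2, A_4 = 1. Minimum distance d = 2.

Enumerate all 2^2 = 4 messages m ∈ F_2^2.
For each, compute codeword c = mG in F_2^4, then tally its weight.
  m = 00 → c = 0000, weight = 0.
  m = 10 → c = 0110, weight = 2.
  m = 01 → c = 1001, weight = 2.
  m = 11 → c = 1111, weight = 4.
Tally weights:
  weight 0: 1 codewords.
  weight 2: 2 codewords.
  weight 4: 1 codewords.
Minimum distance d = smallest w > 0 with A_w > 0 = 2.
Sanity: Σ A_w = 4 = 2^2 = 4 ✓.


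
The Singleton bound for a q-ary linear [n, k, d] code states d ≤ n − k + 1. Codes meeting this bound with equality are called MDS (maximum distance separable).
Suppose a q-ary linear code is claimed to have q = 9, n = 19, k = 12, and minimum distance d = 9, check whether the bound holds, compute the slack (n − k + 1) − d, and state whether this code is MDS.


Singleton RHS = n − k + 1 = 8, slack = -1, bound violated (no such code; not MDS).

Singleton bound: d ≤ n − k + 1.
Here n = 19, k = 12, so n − k + 1 = 8.
Given d = 9, check d ≤ 8: NO.
Slack = (n − k + 1) − d = -1.
The slack is negative: d = 9 exceeds n − k + 1 = 8 by 1, so the Singleton bound is violated and no linear [19, 12, 9]_9 code can exist. In particular it is not MDS (MDS requires d = n − k + 1 exactly).
Description: the claimed parameters are [19, 12, 9]_9; such a code would be impossible (violates the Singleton bound).


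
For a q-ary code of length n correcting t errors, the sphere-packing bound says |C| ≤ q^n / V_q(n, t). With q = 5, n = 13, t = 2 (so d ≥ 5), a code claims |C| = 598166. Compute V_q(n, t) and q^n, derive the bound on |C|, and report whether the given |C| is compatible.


V_q(n, t) = 1301, q^n = 1220703125, Hamming bound = 938280, |C| = 598166 ≤ bound (satisfied).

Step 1: Compute V_q(n, t) = Σ_{j=0}^2 C(n, j) (q−1)^j.
  j = 0: C(13,0)·(4)^0 = 1·1 = 1.
  j = 1: C(13,1)·(4)^1 = 13·4 = 52.
  j = 2: C(13,2)·(4)^2 = 78·16 = 1248.
  V_q(n, t) = 1 + 52 + 1248 = 1301.
Step 2: q^n = 5^13 = 1220703125.
Step 3: Hamming bound ⌊q^n / V_q(n,t)⌋ = ⌊1220703125/1301⌋ = 938280.
Step 4: Compare |C| = 598166 to 938280: satisfied.
The claimed |C| lies below the Hamming bound.


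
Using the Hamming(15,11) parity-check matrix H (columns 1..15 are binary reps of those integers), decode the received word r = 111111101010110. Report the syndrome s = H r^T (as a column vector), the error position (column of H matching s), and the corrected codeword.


s = (0, 0, 0, 1)^T, error position = 1, corrected codeword c = 011111101010110

Compute s = H r^T mod 2 one row at a time:
  s_1 = 0 + 1 + 0 + 1 + 0 + 1 + 1 + 0 = 4 ≡ 0 (mod 2).
  s_2 = 1 + 1 + 1 + 1 + 0 + 1 + 1 + 0 = 6 ≡ 0 (mod 2).
  s_3 = 1 + 1 + 1 + 1 + 0 + 1 + 1 + 0 = 6 ≡ 0 (mod 2).
  s_4 = 1 + 1 + 1 + 1 + 1 + 1 + 1 + 0 = 7 ≡ 1 (mod 2).
s = (0, 0, 0, 1)^T — this equals column 1 of H (binary 0001), so error is at position 1.
Correct: flip bit 1 of r = 111111101010110 to get c = 011111101010110.


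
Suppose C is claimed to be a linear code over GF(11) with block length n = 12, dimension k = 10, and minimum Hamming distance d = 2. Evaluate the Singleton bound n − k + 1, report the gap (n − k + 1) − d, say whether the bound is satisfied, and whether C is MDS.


Singleton RHS = n − k + 1 = 3, slack = 1, bound satisfied, not MDS.

Singleton bound: d ≤ n − k + 1.
Here n = 12, k = 10, so n − k + 1 = 3.
Given d = 2, check d ≤ 3: YES.
Slack = (n − k + 1) − d = 1.
The code is NOT MDS (slack = 1 > 0).
Description: the claimed parameters are [12, 10, 2]_11; such a code would be non-MDS.


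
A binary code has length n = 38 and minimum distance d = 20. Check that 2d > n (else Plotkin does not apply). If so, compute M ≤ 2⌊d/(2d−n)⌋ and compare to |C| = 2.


Plotkin bound M ≤ 20; given |C| = 2 ≤ bound (satisfied).

Check applicability: 2d = 40, n = 38.
2d − n = 2 > 0, so Plotkin applies.
Compute d/(2d−n) = 20/2 ≈ 10.0000.
⌊d/(2d−n)⌋ = 10.
Plotkin bound: M ≤ 2·10 = 20.
Given |C| = 2, check: satisfied.
This |C| is below the Plotkin bound.


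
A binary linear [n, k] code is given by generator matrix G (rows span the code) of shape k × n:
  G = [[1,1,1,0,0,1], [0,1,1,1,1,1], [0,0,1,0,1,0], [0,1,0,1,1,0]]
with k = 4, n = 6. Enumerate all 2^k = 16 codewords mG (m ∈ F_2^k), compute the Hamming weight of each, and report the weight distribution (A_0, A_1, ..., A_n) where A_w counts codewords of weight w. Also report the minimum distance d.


Weight distribution: A_0 = 1, A_2 = 4, A_3 = 6, A_4 = 3, A_5 = 2. Minimum distance d = 2.

Enumerate all 2^4 = 16 messages m ∈ F_2^4.
For each, compute codeword c = mG in F_2^6, then tally its weight.
  m = 0000 → c = 000000, weight = 0.
  m = 1000 → c = 111001, weight = 4.
  m = 0100 → c = 011111, weight = 5.
  m = 1100 → c = 100110, weight = 3.
  m = 0010 → c = 001010, weight = 2.
  m = 1010 → c = 110011, weight = 4.
  m = 0110 → c = 010101, weight = 3.
  m = 1110 → c = 101100, weight = 3.
  m = 0001 → c = 010110, weight = 3.
  m = 1001 → c = 101111, weight = 5.
  m = 0101 → c = 001001, weight = 2.
  m = 1101 → c = 110000, weight = 2.
  m = 0011 → c = 011100, weight = 3.
  m = 1011 → c = 100101, weight = 3.
  m = 0111 → c = 000011, weight = 2.
  m = 1111 → c = 111010, weight = 4.
Tally weights:
  weight 0: 1 codewords.
  weight 2: 4 codewords.
  weight 3: 6 codewords.
  weight 4: 3 codewords.
  weight 5: 2 codewords.
Minimum distance d = smallest w > 0 with A_w > 0 = 2.
Sanity: Σ A_w = 16 = 2^4 = 16 ✓.


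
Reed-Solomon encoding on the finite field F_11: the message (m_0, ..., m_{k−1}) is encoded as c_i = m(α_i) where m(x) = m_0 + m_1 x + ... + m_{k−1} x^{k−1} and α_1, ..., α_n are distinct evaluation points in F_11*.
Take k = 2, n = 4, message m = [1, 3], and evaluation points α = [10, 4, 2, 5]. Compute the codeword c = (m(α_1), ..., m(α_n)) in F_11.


c = [9, 2, 7, 5]

Message polynomial: m(x) = 1 + 3·x (mod 11).
For each evaluation point α_i, compute m(α_i) mod 11:
  α_1 = 10: Horner steps 3 → 9, so m(10) = 9.
  α_2 = 4: Horner steps 3 → 2, so m(4) = 2.
  α_3 = 2: Horner steps 3 → 7, so m(2) = 7.
  α_4 = 5: Horner steps 3 → 5, so m(5) = 5.
Codeword c = [9, 2, 7, 5] ∈ F_11^4.


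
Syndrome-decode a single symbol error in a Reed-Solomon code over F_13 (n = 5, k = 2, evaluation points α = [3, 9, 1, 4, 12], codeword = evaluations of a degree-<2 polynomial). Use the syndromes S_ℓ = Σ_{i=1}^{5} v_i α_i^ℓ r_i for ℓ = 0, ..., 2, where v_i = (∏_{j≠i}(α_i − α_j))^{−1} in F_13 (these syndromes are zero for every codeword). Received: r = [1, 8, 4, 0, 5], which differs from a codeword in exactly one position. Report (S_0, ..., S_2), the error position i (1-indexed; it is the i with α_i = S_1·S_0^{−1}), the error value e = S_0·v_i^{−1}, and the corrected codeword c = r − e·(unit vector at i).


S = (5, 5, 5), error at position 3, error magnitude e = 1, c = [1, 8, 3, 0, 5].

Step 1: column multipliers v_i = (∏_{j≠i}(α_i − α_j))^{−1} mod 13.
  i = 1 (α = 3): (3−9)(3−1)(3−4)(3−12) = (−6)·2·(−1)·(−9) = −108 ≡ 9, so v_1 = 9^{−1} = 3 (mod 13).
  i = 2 (α = 9): (9−3)(9−1)(9−4)(9−12) = 6·8·5·(−3) = −720 ≡ 8, so v_2 = 8^{−1} = 5 (mod 13).
  i = 3 (α = 1): (1−3)(1−9)(1−4)(1−12) = (−2)·(−8)·(−3)·(−11) = 528 ≡ 8, so v_3 = 8^{−1} = 5 (mod 13).
  i = 4 (α = 4): (4−3)(4−9)(4−1)(4−12) = 1·(−5)·3·(−8) = 120 ≡ 3, so v_4 = 3^{−1} = 9 (mod 13).
  i = 5 (α = 12): (12−3)(12−9)(12−1)(12−4) = 9·3·11·8 = 2376 ≡ 10, so v_5 = 10^{−1} = 4 (mod 13).
  v = [3, 5, 5, 9, 4].
Step 2: syndromes of r = [1, 8, 4, 0, 5] (all sums mod 13).
  S_0 = Σ v_i r_i = 3·1 + 5·8 + 5·4 + 9·0 + 4·5 = 83 ≡ 5.
  S_1 = Σ v_i α_i r_i = 3·3·1 + 5·9·8 + 5·1·4 + 9·4·0 + 4·12·5 = 629 ≡ 5.
  α_i^2 mod 13 = [9, 3, 1, 3, 1].
  S_2 = Σ v_i α_i^2 r_i = 3·9·1 + 5·3·8 + 5·1·4 + 9·3·0 + 4·1·5 = 187 ≡ 5.
  S = (5, 5, 5) ≠ 0, so r is not a codeword (an error is present).
Step 3: locate the error. For a single error e at position i, S_ℓ = v_i·e·α_i^ℓ, so α_err = S_1/S_0.
  S_0^{−1} = 5^{−1} = 8 (mod 13), so α_err = 5·8 = 40 ≡ 1 = α_3. Error position i = 3.
  Consistency check: S_2/S_1 = 5·8 = 40 ≡ 1 = α_err ✓ (single-error assumption holds).
Step 4: error magnitude e = S_0/v_3 = S_0·∏_{j≠3}(α_3 − α_j) = 5·8 = 40 ≡ 1 (mod 13).
Step 5: correct position 3: c_3 = r_3 − e = 4 − 1 ≡ 3 (mod 13). Hence c = [1, 8, 3, 0, 5].
  Check: interpolating c through the α_i gives m(x) = 4 + 12·x (degree < 2) with m(α_i) = c_i for every i, so c is indeed a codeword.


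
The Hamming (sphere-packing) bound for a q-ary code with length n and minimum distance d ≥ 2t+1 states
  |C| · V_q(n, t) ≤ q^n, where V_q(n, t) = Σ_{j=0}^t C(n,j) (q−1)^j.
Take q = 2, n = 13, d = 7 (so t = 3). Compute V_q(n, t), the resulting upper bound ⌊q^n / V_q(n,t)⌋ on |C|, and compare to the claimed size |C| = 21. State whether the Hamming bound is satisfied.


V_q(n, t) = 378, q^n = 8192, Hamming bound = 21, |C| = 21 ≤ bound (satisfied).

Step 1: Compute V_q(n, t) = Σ_{j=0}^3 C(n, j) (q−1)^j.
  j = 0: C(13,0)·(1)^0 = 1·1 = 1.
  j = 1: C(13,1)·(1)^1 = 13·1 = 13.
  j = 2: C(13,2)·(1)^2 = 78·1 = 78.
  j = 3: C(13,3)·(1)^3 = 286·1 = 286.
  V_q(n, t) = 1 + 13 + 78 + 286 = 378.
Step 2: q^n = 2^13 = 8192.
Step 3: Hamming bound ⌊q^n / V_q(n,t)⌋ = ⌊8192/378⌋ = 21.
Step 4: Compare |C| = 21 to 21: satisfied.
The claimed |C| lies at the Hamming bound (tight).


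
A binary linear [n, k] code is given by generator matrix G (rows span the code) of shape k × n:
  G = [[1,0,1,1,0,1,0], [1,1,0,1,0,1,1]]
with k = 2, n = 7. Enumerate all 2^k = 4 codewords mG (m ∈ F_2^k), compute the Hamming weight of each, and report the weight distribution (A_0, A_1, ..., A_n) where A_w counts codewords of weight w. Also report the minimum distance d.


Weight distribution: A_0 = 1, A_3 = 1, A_4 = 1, A_5 = 1. Minimum distance d = 3.

Enumerate all 2^2 = 4 messages m ∈ F_2^2.
For each, compute codeword c = mG in F_2^7, then tally its weight.
  m = 00 → c = 0000000, weight = 0.
  m = 10 → c = 1011010, weight = 4.
  m = 01 → c = 1101011, weight = 5.
  m = 11 → c = 0110001, weight = 3.
Tally weights:
  weight 0: 1 codewords.
  weight 3: 1 codewords.
  weight 4: 1 codewords.
  weight 5: 1 codewords.
Minimum distance d = smallest w > 0 with A_w > 0 = 3.
Sanity: Σ A_w = 4 = 2^2 = 4 ✓.


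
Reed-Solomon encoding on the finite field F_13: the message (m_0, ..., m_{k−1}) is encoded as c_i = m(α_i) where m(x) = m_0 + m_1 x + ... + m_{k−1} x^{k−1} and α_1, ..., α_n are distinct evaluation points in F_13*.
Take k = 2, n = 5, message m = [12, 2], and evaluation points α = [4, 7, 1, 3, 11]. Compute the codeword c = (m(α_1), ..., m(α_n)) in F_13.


c = [7, 0, 1, 5, 8]

Message polynomial: m(x) = 12 + 2·x (mod 13).
For each evaluation point α_i, compute m(α_i) mod 13:
  α_1 = 4: Horner steps 2 → 7, so m(4) = 7.
  α_2 = 7: Horner steps 2 → 0, so m(7) = 0.
  α_3 = 1: Horner steps 2 → 1, so m(1) = 1.
  α_4 = 3: Horner steps 2 → 5, so m(3) = 5.
  α_5 = 11: Horner steps 2 → 8, so m(11) = 8.
Codeword c = [7, 0, 1, 5, 8] ∈ F_13^5.


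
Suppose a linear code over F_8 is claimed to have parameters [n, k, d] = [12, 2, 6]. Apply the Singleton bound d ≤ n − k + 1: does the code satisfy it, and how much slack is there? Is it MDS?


Singleton RHS = n − k + 1 = 11, slack = 5, bound satisfied, not MDS.

Singleton bound: d ≤ n − k + 1.
Here n = 12, k = 2, so n − k + 1 = 11.
Given d = 6, check d ≤ 11: YES.
Slack = (n − k + 1) − d = 5.
The code is NOT MDS (slack = 5 > 0).
Description: the claimed parameters are [12, 2, 6]_8; such a code would be non-MDS.


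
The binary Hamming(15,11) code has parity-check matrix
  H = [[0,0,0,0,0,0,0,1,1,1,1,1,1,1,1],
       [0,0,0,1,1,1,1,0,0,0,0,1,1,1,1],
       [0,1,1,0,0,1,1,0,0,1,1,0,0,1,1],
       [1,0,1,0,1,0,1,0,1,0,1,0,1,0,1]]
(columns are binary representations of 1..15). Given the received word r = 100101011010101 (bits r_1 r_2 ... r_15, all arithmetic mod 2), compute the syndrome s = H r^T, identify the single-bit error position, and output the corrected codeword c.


s = (1, 0, 1, 1)^T, error position = 11, corrected codeword c = 100101011000101

Compute s = H r^T mod 2 one row at a time:
  s_1 = 1 + 1 + 0 + 1 + 0 + 1 + 0 + 1 = 5 ≡ 1 (mod 2).
  s_2 = 1 + 0 + 1 + 0 + 0 + 1 + 0 + 1 = 4 ≡ 0 (mod 2).
  s_3 = 0 + 0 + 1 + 0 + 0 + 1 + 0 + 1 = 3 ≡ 1 (mod 2).
  s_4 = 1 + 0 + 0 + 0 + 1 + 1 + 1 + 1 = 5 ≡ 1 (mod 2).
s = (1, 0, 1, 1)^T — this equals column 11 of H (binary 1011), so error is at position 11.
Correct: flip bit 11 of r = 100101011010101 to get c = 100101011000101.


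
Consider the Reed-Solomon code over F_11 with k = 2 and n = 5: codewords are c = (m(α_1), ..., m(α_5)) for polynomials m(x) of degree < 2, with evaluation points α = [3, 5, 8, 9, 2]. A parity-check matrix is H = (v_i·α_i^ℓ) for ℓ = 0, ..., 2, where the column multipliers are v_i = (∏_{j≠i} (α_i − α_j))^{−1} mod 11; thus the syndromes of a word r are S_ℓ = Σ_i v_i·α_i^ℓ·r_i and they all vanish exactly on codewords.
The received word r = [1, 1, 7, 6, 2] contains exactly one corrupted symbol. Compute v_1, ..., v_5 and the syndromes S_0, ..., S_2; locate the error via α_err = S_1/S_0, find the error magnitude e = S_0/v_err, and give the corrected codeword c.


S = (4, 9, 1), error at position 2, error magnitude e = 2, c = [1, 10, 7, 6, 2].

Step 1: column multipliers v_i = (∏_{j≠i}(α_i − α_j))^{−1} mod 11.
  i = 1 (α = 3): (3−5)(3−8)(3−9)(3−2) = (−2)·(−5)·(−6)·1 = −60 ≡ 6, so v_1 = 6^{−1} = 2 (mod 11).
  i = 2 (α = 5): (5−3)(5−8)(5−9)(5−2) = 2·(−3)·(−4)·3 = 72 ≡ 6, so v_2 = 6^{−1} = 2 (mod 11).
  i = 3 (α = 8): (8−3)(8−5)(8−9)(8−2) = 5·3·(−1)·6 = −90 ≡ 9, so v_3 = 9^{−1} = 5 (mod 11).
  i = 4 (α = 9): (9−3)(9−5)(9−8)(9−2) = 6·4·1·7 = 168 ≡ 3, so v_4 = 3^{−1} = 4 (mod 11).
  i = 5 (α = 2): (2−3)(2−5)(2−8)(2−9) = (−1)·(−3)·(−6)·(−7) = 126 ≡ 5, so v_5 = 5^{−1} = 9 (mod 11).
  v = [2, 2, 5, 4, 9].
Step 2: syndromes of r = [1, 1, 7, 6, 2] (all sums mod 11).
  S_0 = Σ v_i r_i = 2·1 + 2·1 + 5·7 + 4·6 + 9·2 = 81 ≡ 4.
  S_1 = Σ v_i α_i r_i = 2·3·1 + 2·5·1 + 5·8·7 + 4·9·6 + 9·2·2 = 548 ≡ 9.
  α_i^2 mod 11 = [9, 3, 9, 4, 4].
  S_2 = Σ v_i α_i^2 r_i = 2·9·1 + 2·3·1 + 5·9·7 + 4·4·6 + 9·4·2 = 507 ≡ 1.
  S = (4, 9, 1) ≠ 0, so r is not a codeword (an error is present).
Step 3: locate the error. For a single error e at position i, S_ℓ = v_i·e·α_i^ℓ, so α_err = S_1/S_0.
  S_0^{−1} = 4^{−1} = 3 (mod 11), so α_err = 9·3 = 27 ≡ 5 = α_2. Error position i = 2.
  Consistency check: S_2/S_1 = 1·5 = 5 ≡ 5 = α_err ✓ (single-error assumption holds).
Step 4: error magnitude e = S_0/v_2 = S_0·∏_{j≠2}(α_2 − α_j) = 4·6 = 24 ≡ 2 (mod 11).
Step 5: correct position 2: c_2 = r_2 − e = 1 − 2 ≡ 10 (mod 11). Hence c = [1, 10, 7, 6, 2].
  Check: interpolating c through the α_i gives m(x) = 4 + 10·x (degree < 2) with m(α_i) = c_i for every i, so c is indeed a codeword.


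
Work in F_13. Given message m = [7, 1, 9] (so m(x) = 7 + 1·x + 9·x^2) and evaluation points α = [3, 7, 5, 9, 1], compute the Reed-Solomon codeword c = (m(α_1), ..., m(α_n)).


c = [0, 0, 3, 4, 4]

Message polynomial: m(x) = 7 + 1·x + 9·x^2 (mod 13).
For each evaluation point α_i, compute m(α_i) mod 13:
  α_1 = 3: Horner steps 9 → 2 → 0, so m(3) = 0.
  α_2 = 7: Horner steps 9 → 12 → 0, so m(7) = 0.
  α_3 = 5: Horner steps 9 → 7 → 3, so m(5) = 3.
  α_4 = 9: Horner steps 9 → 4 → 4, so m(9) = 4.
  α_5 = 1: Horner steps 9 → 10 → 4, so m(1) = 4.
Codeword c = [0, 0, 3, 4, 4] ∈ F_13^5.


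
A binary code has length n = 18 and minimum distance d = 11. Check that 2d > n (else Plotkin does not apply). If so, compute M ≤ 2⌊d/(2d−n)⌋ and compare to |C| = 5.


Plotkin bound M ≤ 4; given |C| = 5 > bound (violated).

Check applicability: 2d = 22, n = 18.
2d − n = 4 > 0, so Plotkin applies.
Compute d/(2d−n) = 11/4 ≈ 2.7500.
⌊d/(2d−n)⌋ = 2.
Plotkin bound: M ≤ 2·2 = 4.
Given |C| = 5, check: VIOLATED.
This |C| is above the Plotkin bound, so no binary code with n = 18, d = 11 and 5 codewords exists.


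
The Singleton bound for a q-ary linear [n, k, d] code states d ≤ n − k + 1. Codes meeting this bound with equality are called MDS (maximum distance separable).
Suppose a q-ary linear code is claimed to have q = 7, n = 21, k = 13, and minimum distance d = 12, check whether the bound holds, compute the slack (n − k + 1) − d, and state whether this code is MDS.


Singleton RHS = n − k + 1 = 9, slack = -3, bound violated (no such code; not MDS).

Singleton bound: d ≤ n − k + 1.
Here n = 21, k = 13, so n − k + 1 = 9.
Given d = 12, check d ≤ 9: NO.
Slack = (n − k + 1) − d = -3.
The slack is negative: d = 12 exceeds n − k + 1 = 9 by 3, so the Singleton bound is violated and no linear [21, 13, 12]_7 code can exist. In particular it is not MDS (MDS requires d = n − k + 1 exactly).
Description: the claimed parameters are [21, 13, 12]_7; such a code would be impossible (violates the Singleton bound).


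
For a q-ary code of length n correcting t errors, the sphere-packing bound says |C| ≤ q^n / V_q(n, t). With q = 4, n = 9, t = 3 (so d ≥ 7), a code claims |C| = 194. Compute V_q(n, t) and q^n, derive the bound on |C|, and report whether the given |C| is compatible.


V_q(n, t) = 2620, q^n = 262144, Hamming bound = 100, |C| = 194 > bound (violated).

Step 1: Compute V_q(n, t) = Σ_{j=0}^3 C(n, j) (q−1)^j.
  j = 0: C(9,0)·(3)^0 = 1·1 = 1.
  j = 1: C(9,1)·(3)^1 = 9·3 = 27.
  j = 2: C(9,2)·(3)^2 = 36·9 = 324.
  j = 3: C(9,3)·(3)^3 = 84·27 = 2268.
  V_q(n, t) = 1 + 27 + 324 + 2268 = 2620.
Step 2: q^n = 4^9 = 262144.
Step 3: Hamming bound ⌊q^n / V_q(n,t)⌋ = ⌊262144/2620⌋ = 100.
Step 4: Compare |C| = 194 to 100: violated.
The claimed |C| lies above the Hamming bound, so no 4-ary code of length 9 with d ≥ 7 can have 194 codewords.


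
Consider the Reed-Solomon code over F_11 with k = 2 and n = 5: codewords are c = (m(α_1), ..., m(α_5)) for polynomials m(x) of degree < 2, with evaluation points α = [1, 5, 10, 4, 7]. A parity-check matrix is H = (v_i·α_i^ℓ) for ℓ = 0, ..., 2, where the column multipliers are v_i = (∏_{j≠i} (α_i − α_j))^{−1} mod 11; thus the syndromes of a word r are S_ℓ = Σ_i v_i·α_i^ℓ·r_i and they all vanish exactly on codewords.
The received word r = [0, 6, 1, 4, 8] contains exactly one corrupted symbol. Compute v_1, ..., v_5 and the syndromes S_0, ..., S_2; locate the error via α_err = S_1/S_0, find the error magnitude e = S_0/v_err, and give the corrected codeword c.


S = (9, 1, 5), error at position 2, error magnitude e = 8, c = [0, 9, 1, 4, 8].

Step 1: column multipliers v_i = (∏_{j≠i}(α_i − α_j))^{−1} mod 11.
  i = 1 (α = 1): (1−5)(1−10)(1−4)(1−7) = (−4)·(−9)·(−3)·(−6) = 648 ≡ 10, so v_1 = 10^{−1} = 10 (mod 11).
  i = 2 (α = 5): (5−1)(5−10)(5−4)(5−7) = 4·(−5)·1·(−2) = 40 ≡ 7, so v_2 = 7^{−1} = 8 (mod 11).
  i = 3 (α = 10): (10−1)(10−5)(10−4)(10−7) = 9·5·6·3 = 810 ≡ 7, so v_3 = 7^{−1} = 8 (mod 11).
  i = 4 (α = 4): (4−1)(4−5)(4−10)(4−7) = 3·(−1)·(−6)·(−3) = −54 ≡ 1, so v_4 = 1^{−1} = 1 (mod 11).
  i = 5 (α = 7): (7−1)(7−5)(7−10)(7−4) = 6·2·(−3)·3 = −108 ≡ 2, so v_5 = 2^{−1} = 6 (mod 11).
  v = [10, 8, 8, 1, 6].
Step 2: syndromes of r = [0, 6, 1, 4, 8] (all sums mod 11).
  S_0 = Σ v_i r_i = 10·0 + 8·6 + 8·1 + 1·4 + 6·8 = 108 ≡ 9.
  S_1 = Σ v_i α_i r_i = 10·1·0 + 8·5·6 + 8·10·1 + 1·4·4 + 6·7·8 = 672 ≡ 1.
  α_i^2 mod 11 = [1, 3, 1, 5, 5].
  S_2 = Σ v_i α_i^2 r_i = 10·1·0 + 8·3·6 + 8·1·1 + 1·5·4 + 6·5·8 = 412 ≡ 5.
  S = (9, 1, 5) ≠ 0, so r is not a codeword (an error is present).
Step 3: locate the error. For a single error e at position i, S_ℓ = v_i·e·α_i^ℓ, so α_err = S_1/S_0.
  S_0^{−1} = 9^{−1} = 5 (mod 11), so α_err = 1·5 = 5 ≡ 5 = α_2. Error position i = 2.
  Consistency check: S_2/S_1 = 5·1 = 5 ≡ 5 = α_err ✓ (single-error assumption holds).
Step 4: error magnitude e = S_0/v_2 = S_0·∏_{j≠2}(α_2 − α_j) = 9·7 = 63 ≡ 8 (mod 11).
Step 5: correct position 2: c_2 = r_2 − e = 6 − 8 ≡ 9 (mod 11). Hence c = [0, 9, 1, 4, 8].
  Check: interpolating c through the α_i gives m(x) = 6 + 5·x (degree < 2) with m(α_i) = c_i for every i, so c is indeed a codeword.


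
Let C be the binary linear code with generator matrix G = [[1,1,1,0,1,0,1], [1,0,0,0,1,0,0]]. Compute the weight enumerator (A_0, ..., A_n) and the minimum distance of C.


Weight distribution: A_0 = 1, A_2 = 1, A_3 = 1, A_5 = 1. Minimum distance d = 2.

Enumerate all 2^2 = 4 messages m ∈ F_2^2.
For each, compute codeword c = mG in F_2^7, then tally its weight.
  m = 00 → c = 0000000, weight = 0.
  m = 10 → c = 1110101, weight = 5.
  m = 01 → c = 1000100, weight = 2.
  m = 11 → c = 0110001, weight = 3.
Tally weights:
  weight 0: 1 codewords.
  weight 2: 1 codewords.
  weight 3: 1 codewords.
  weight 5: 1 codewords.
Minimum distance d = smallest w > 0 with A_w > 0 = 2.
Sanity: Σ A_w = 4 = 2^2 = 4 ✓.


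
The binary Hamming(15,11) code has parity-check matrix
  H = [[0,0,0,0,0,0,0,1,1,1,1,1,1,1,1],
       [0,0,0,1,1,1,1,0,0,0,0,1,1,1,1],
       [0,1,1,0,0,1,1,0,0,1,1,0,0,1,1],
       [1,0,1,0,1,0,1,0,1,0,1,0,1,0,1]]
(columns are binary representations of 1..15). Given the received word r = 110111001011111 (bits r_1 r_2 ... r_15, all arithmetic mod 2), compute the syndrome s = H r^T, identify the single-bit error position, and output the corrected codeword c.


s = (0, 1, 1, 0)^T, error position = 6, corrected codeword c = 110110001011111

Compute s = H r^T mod 2 one row at a time:
  s_1 = 0 + 1 + 0 + 1 + 1 + 1 + 1 + 1 = 6 ≡ 0 (mod 2).
  s_2 = 1 + 1 + 1 + 0 + 1 + 1 + 1 + 1 = 7 ≡ 1 (mod 2).
  s_3 = 1 + 0 + 1 + 0 + 0 + 1 + 1 + 1 = 5 ≡ 1 (mod 2).
  s_4 = 1 + 0 + 1 + 0 + 1 + 1 + 1 + 1 = 6 ≡ 0 (mod 2).
s = (0, 1, 1, 0)^T — this equals column 6 of H (binary 0110), so error is at position 6.
Correct: flip bit 6 of r = 110111001011111 to get c = 110110001011111.


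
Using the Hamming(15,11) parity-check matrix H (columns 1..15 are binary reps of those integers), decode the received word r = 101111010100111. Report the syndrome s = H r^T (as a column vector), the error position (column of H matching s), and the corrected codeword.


s = (1, 0, 1, 1)^T, error position = 11, corrected codeword c = 101111010110111

Compute s = H r^T mod 2 one row at a time:
  s_1 = 1 + 0 + 1 + 0 + 0 + 1 + 1 + 1 = 5 ≡ 1 (mod 2).
  s_2 = 1 + 1 + 1 + 0 + 0 + 1 + 1 + 1 = 6 ≡ 0 (mod 2).
  s_3 = 0 + 1 + 1 + 0 + 1 + 0 + 1 + 1 = 5 ≡ 1 (mod 2).
  s_4 = 1 + 1 + 1 + 0 + 0 + 0 + 1 + 1 = 5 ≡ 1 (mod 2).
s = (1, 0, 1, 1)^T — this equals column 11 of H (binary 1011), so error is at position 11.
Correct: flip bit 11 of r = 101111010100111 to get c = 101111010110111.


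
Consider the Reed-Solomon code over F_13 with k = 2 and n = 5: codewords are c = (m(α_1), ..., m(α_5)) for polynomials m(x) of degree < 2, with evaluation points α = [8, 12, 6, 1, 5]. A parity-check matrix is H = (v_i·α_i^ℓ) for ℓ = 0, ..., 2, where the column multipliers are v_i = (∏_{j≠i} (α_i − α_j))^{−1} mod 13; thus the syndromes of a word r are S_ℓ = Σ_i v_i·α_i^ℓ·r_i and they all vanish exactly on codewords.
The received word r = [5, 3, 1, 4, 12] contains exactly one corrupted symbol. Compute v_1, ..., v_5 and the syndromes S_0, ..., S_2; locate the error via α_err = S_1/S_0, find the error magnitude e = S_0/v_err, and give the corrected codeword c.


S = (8, 5, 8), error at position 2, error magnitude e = 3, c = [5, 0, 1, 4, 12].

Step 1: column multipliers v_i = (∏_{j≠i}(α_i − α_j))^{−1} mod 13.
  i = 1 (α = 8): (8−12)(8−6)(8−1)(8−5) = (−4)·2·7·3 = −168 ≡ 1, so v_1 = 1^{−1} = 1 (mod 13).
  i = 2 (α = 12): (12−8)(12−6)(12−1)(12−5) = 4·6·11·7 = 1848 ≡ 2, so v_2 = 2^{−1} = 7 (mod 13).
  i = 3 (α = 6): (6−8)(6−12)(6−1)(6−5) = (−2)·(−6)·5·1 = 60 ≡ 8, so v_3 = 8^{−1} = 5 (mod 13).
  i = 4 (α = 1): (1−8)(1−12)(1−6)(1−5) = (−7)·(−11)·(−5)·(−4) = 1540 ≡ 6, so v_4 = 6^{−1} = 11 (mod 13).
  i = 5 (α = 5): (5−8)(5−12)(5−6)(5−1) = (−3)·(−7)·(−1)·4 = −84 ≡ 7, so v_5 = 7^{−1} = 2 (mod 13).
  v = [1, 7, 5, 11, 2].
Step 2: syndromes of r = [5, 3, 1, 4, 12] (all sums mod 13).
  S_0 = Σ v_i r_i = 1·5 + 7·3 + 5·1 + 11·4 + 2·12 = 99 ≡ 8.
  S_1 = Σ v_i α_i r_i = 1·8·5 + 7·12·3 + 5·6·1 + 11·1·4 + 2·5·12 = 486 ≡ 5.
  α_i^2 mod 13 = [12, 1, 10, 1, 12].
  S_2 = Σ v_i α_i^2 r_i = 1·12·5 + 7·1·3 + 5·10·1 + 11·1·4 + 2·12·12 = 463 ≡ 8.
  S = (8, 5, 8) ≠ 0, so r is not a codeword (an error is present).
Step 3: locate the error. For a single error e at position i, S_ℓ = v_i·e·α_i^ℓ, so α_err = S_1/S_0.
  S_0^{−1} = 8^{−1} = 5 (mod 13), so α_err = 5·5 = 25 ≡ 12 = α_2. Error position i = 2.
  Consistency check: S_2/S_1 = 8·8 = 64 ≡ 12 = α_err ✓ (single-error assumption holds).
Step 4: error magnitude e = S_0/v_2 = S_0·∏_{j≠2}(α_2 − α_j) = 8·2 = 16 ≡ 3 (mod 13).
Step 5: correct position 2: c_2 = r_2 − e = 3 − 3 ≡ 0 (mod 13). Hence c = [5, 0, 1, 4, 12].
  Check: interpolating c through the α_i gives m(x) = 2 + 2·x (degree < 2) with m(α_i) = c_i for every i, so c is indeed a codeword.


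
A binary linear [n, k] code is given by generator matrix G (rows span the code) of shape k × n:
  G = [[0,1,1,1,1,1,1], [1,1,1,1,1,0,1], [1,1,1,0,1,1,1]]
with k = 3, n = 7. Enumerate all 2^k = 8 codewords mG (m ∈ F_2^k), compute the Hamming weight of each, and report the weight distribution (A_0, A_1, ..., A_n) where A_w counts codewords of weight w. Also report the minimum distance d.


Weight distribution: A_0 = 1, A_2 = 3, A_4 = 1, A_6 = 3. Minimum distance d = 2.

Enumerate all 2^3 = 8 messages m ∈ F_2^3.
For each, compute codeword c = mG in F_2^7, then tally its weight.
  m = 000 → c = 0000000, weight = 0.
  m = 100 → c = 0111111, weight = 6.
  m = 010 → c = 1111101, weight = 6.
  m = 110 → c = 1000010, weight = 2.
  m = 001 → c = 1110111, weight = 6.
  m = 101 → c = 1001000, weight = 2.
  m = 011 → c = 0001010, weight = 2.
  m = 111 → c = 0110101, weight = 4.
Tally weights:
  weight 0: 1 codewords.
  weight 2: 3 codewords.
  weight 4: 1 codewords.
  weight 6: 3 codewords.
Minimum distance d = smallest w > 0 with A_w > 0 = 2.
Sanity: Σ A_w = 8 = 2^3 = 8 ✓.


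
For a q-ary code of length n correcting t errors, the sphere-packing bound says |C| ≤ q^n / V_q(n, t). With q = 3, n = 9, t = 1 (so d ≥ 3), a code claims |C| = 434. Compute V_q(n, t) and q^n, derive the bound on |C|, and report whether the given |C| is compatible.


V_q(n, t) = 19, q^n = 19683, Hamming bound = 1035, |C| = 434 ≤ bound (satisfied).

Step 1: Compute V_q(n, t) = Σ_{j=0}^1 C(n, j) (q−1)^j.
  j = 0: C(9,0)·(2)^0 = 1·1 = 1.
  j = 1: C(9,1)·(2)^1 = 9·2 = 18.
  V_q(n, t) = 1 + 18 = 19.
Step 2: q^n = 3^9 = 19683.
Step 3: Hamming bound ⌊q^n / V_q(n,t)⌋ = ⌊19683/19⌋ = 1035.
Step 4: Compare |C| = 434 to 1035: satisfied.
The claimed |C| lies below the Hamming bound.


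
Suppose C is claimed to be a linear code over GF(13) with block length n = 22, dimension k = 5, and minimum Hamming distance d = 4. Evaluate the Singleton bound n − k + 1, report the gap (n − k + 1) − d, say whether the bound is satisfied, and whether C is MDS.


Singleton RHS = n − k + 1 = 18, slack = 14, bound satisfied, not MDS.

Singleton bound: d ≤ n − k + 1.
Here n = 22, k = 5, so n − k + 1 = 18.
Given d = 4, check d ≤ 18: YES.
Slack = (n − k + 1) − d = 14.
The code is NOT MDS (slack = 14 > 0).
Description: the claimed parameters are [22, 5, 4]_13; such a code would be non-MDS.


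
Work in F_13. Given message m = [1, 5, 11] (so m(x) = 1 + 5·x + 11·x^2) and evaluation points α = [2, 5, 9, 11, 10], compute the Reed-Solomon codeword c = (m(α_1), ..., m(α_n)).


c = [3, 2, 1, 9, 7]

Message polynomial: m(x) = 1 + 5·x + 11·x^2 (mod 13).
For each evaluation point α_i, compute m(α_i) mod 13:
  α_1 = 2: Horner steps 11 → 1 → 3, so m(2) = 3.
  α_2 = 5: Horner steps 11 → 8 → 2, so m(5) = 2.
  α_3 = 9: Horner steps 11 → 0 → 1, so m(9) = 1.
  α_4 = 11: Horner steps 11 → 9 → 9, so m(11) = 9.
  α_5 = 10: Horner steps 11 → 11 → 7, so m(10) = 7.
Codeword c = [3, 2, 1, 9, 7] ∈ F_13^5.
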